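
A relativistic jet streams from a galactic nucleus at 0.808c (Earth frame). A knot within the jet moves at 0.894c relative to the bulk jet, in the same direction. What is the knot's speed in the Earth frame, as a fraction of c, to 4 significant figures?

Relativistic velocity addition: u = (u' + v)/(1 + u'v/c²)
= (0.894 + 0.808)/(1 + 0.894×0.808) = 1.702/1.72235 = 0.9882

u ≈ 0.9882c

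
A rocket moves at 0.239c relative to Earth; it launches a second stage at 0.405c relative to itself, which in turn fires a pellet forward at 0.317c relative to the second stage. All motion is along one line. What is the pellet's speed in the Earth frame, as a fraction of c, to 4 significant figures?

u ≈ 0.7623c

Compose boost 2: (0.405 + 0.239)/(1 + 0.405×0.239) = 0.6440/1.09679 = 0.587165
Compose boost 3: (0.317 + 0.587165)/(1 + 0.317×0.587165) = 0.904165/1.18613 = 0.7623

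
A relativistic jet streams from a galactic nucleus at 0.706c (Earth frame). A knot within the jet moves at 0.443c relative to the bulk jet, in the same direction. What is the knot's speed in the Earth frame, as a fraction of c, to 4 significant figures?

Relativistic velocity addition: u = (u' + v)/(1 + u'v/c²)
= (0.443 + 0.706)/(1 + 0.443×0.706) = 1.149/1.31276 = 0.8753

u ≈ 0.8753c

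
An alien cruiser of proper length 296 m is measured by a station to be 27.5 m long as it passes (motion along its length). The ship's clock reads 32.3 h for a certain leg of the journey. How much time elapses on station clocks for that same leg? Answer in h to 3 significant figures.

Δt ≈ 348 h

Length contraction ⇒ γ = L₀/L = 296/27.5 = 10.764
Time dilation: Δt = γτ₀ = 10.764 × 32.3 h = 348 h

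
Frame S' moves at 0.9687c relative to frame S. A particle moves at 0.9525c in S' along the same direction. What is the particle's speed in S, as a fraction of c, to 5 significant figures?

u ≈ 0.99923c

Relativistic velocity addition: u = (u' + v)/(1 + u'v/c²)
= (0.9525 + 0.9687)/(1 + 0.9525×0.9687) = 1.9212/1.922687 = 0.99923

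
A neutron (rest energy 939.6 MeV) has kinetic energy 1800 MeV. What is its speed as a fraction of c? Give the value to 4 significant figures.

β ≈ 0.9393

γ = 1 + K/(m₀c²) = 1 + 1800/939.6 = 2.91571
β = √(1 − 1/γ²) = 0.9393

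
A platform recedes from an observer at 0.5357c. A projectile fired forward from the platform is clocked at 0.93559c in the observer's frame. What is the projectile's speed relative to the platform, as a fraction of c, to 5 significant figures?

u' ≈ 0.80170c

Inverse velocity addition: u' = (u − v)/(1 − uv/c²)
= (0.93559 − 0.5357)/(1 − 0.93559×0.5357) = 0.39989/0.4988044 = 0.80170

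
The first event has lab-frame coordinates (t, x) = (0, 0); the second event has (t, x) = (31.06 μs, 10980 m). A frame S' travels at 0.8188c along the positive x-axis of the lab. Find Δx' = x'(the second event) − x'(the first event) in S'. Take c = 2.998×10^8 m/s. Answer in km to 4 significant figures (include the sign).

Δx' ≈ 5.845 km

γ = 1/√(1 − 0.8188²) = 1.74192
Δx' = γ(Δx − vΔt) = 1.74192 × (10980 m − 0.8188×(2.998×10^8 m/s)×31.06×10^-6 s)
= 1.74192 × (3355.51 m) = 5.845 km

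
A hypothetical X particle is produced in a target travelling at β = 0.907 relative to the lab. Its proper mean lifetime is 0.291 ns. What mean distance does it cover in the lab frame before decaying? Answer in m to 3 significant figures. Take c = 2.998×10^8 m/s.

γ = 1/√(1 − 0.907²) = 2.3746
Dilated lifetime: Δt = γτ₀ = 2.3746 × 0.291 ns = 0.69100 ns
d = vΔt = 0.907c × 0.69100 ns = 2.7192×10^8 m/s × 6.9100×10^-10 s = 0.188 m

d ≈ 0.188 m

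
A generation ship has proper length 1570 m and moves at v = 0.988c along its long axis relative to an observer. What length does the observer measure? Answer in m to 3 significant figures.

γ = 1/√(1 − 0.988²) = 6.4744
Length contraction: L = L₀/γ = 1570/6.4744 = 242 m

L ≈ 242 m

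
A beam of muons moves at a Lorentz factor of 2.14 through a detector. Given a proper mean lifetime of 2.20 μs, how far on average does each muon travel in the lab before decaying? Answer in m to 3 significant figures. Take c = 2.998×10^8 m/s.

β = √(1 − 1/γ²) = √(1 − 1/2.14²) = 0.88410
Dilated lifetime: Δt = γτ₀ = 2.14 × 2.20 μs = 4.7080 μs
d = vΔt = 0.88410c × 4.7080 μs = 2.6505×10^8 m/s × 4.7080×10^-6 s = 1250 m

d ≈ 1250 m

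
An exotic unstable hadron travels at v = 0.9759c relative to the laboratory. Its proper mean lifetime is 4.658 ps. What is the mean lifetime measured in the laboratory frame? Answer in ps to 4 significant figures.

Δt ≈ 21.35 ps

γ = 1/√(1 − 0.9759²) = 4.58257
Time dilation: Δt = γτ₀ = 4.58257 × 4.658 ps = 21.35 ps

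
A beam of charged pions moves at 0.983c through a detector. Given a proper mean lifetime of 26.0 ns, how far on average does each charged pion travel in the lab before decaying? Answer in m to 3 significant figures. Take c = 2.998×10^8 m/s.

γ = 1/√(1 − 0.983²) = 5.4465
Dilated lifetime: Δt = γτ₀ = 5.4465 × 26.0 ns = 141.61 ns
d = vΔt = 0.983c × 141.61 ns = 2.9470×10^8 m/s × 1.4161×10^-7 s = 41.7 m

d ≈ 41.7 m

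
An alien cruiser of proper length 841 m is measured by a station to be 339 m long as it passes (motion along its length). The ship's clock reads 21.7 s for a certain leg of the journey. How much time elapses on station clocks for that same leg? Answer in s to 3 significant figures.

Δt ≈ 53.8 s

Length contraction ⇒ γ = L₀/L = 841/339 = 2.4808
Time dilation: Δt = γτ₀ = 2.4808 × 21.7 s = 53.8 s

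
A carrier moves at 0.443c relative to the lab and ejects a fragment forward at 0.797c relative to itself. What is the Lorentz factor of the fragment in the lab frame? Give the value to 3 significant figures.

u_lab = (0.797 + 0.443)/(1 + 0.797×0.443) = 1.240/1.35307 = 0.916434
γ = 1/√(1 − 0.916434²) = 2.50

γ ≈ 2.50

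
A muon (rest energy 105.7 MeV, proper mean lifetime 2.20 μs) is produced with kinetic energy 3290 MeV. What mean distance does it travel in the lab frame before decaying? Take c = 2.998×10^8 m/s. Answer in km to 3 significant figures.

d ≈ 21.2 km

γ = 1 + K/(m₀c²) = 1 + 3290/105.7 = 32.126
β = √(1 − 1/γ²) = 0.99952
Dilated lifetime: γτ₀ = 32.126 × 2.20 μs = 70.677 μs
d = βc·γτ₀ = 0.99952 × (2.998×10^8 m/s) × 7.0677×10^-5 s = 21.2 km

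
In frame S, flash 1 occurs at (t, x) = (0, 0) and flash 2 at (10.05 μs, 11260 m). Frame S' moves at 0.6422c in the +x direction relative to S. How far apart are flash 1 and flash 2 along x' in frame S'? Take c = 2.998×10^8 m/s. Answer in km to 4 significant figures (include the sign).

Δx' ≈ 12.17 km

γ = 1/√(1 − 0.6422²) = 1.30457
Δx' = γ(Δx − vΔt) = 1.30457 × (11260 m − 0.6422×(2.998×10^8 m/s)×10.05×10^-6 s)
= 1.30457 × (9325.06 m) = 12.17 km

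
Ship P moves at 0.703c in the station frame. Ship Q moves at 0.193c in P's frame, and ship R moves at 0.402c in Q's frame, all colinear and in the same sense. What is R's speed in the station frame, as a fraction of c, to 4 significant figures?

Compose boost 2: (0.193 + 0.703)/(1 + 0.193×0.703) = 0.8960/1.13568 = 0.788955
Compose boost 3: (0.402 + 0.788955)/(1 + 0.402×0.788955) = 1.19096/1.31716 = 0.9042

u ≈ 0.9042c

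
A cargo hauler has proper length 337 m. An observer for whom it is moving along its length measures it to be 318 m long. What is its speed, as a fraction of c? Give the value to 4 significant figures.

β ≈ 0.3310

γ = L₀/L = 337/318 = 1.05975
β = √(1 − 1/γ²) = 0.3310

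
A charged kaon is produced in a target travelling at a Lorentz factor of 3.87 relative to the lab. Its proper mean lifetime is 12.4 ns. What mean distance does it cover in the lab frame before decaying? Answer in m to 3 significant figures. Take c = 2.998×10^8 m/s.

d ≈ 13.9 m

β = √(1 − 1/γ²) = √(1 − 1/3.87²) = 0.96604
Dilated lifetime: Δt = γτ₀ = 3.87 × 12.4 ns = 47.988 ns
d = vΔt = 0.96604c × 47.988 ns = 2.8962×10^8 m/s × 4.7988×10^-8 s = 13.9 m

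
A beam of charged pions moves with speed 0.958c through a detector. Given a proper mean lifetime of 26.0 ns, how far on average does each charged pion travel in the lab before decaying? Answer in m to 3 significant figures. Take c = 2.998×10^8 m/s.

γ = 1/√(1 − 0.958²) = 3.4871
Dilated lifetime: Δt = γτ₀ = 3.4871 × 26.0 ns = 90.666 ns
d = vΔt = 0.958c × 90.666 ns = 2.8721×10^8 m/s × 9.0666×10^-8 s = 26.0 m

d ≈ 26.0 m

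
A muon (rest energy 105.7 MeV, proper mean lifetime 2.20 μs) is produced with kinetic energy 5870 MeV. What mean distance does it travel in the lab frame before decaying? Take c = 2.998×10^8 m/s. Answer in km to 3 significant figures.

γ = 1 + K/(m₀c²) = 1 + 5870/105.7 = 56.535
β = √(1 − 1/γ²) = 0.99984
Dilated lifetime: γτ₀ = 56.535 × 2.20 μs = 124.38 μs
d = βc·γτ₀ = 0.99984 × (2.998×10^8 m/s) × 0.00012438 s = 37.3 km

d ≈ 37.3 km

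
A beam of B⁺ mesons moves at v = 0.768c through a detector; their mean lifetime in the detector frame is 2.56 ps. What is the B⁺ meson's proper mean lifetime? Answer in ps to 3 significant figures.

τ₀ ≈ 1.64 ps

γ = 1/√(1 − 0.768²) = 1.5614
Proper time: τ₀ = Δt/γ = 2.56/1.5614 = 1.64 ps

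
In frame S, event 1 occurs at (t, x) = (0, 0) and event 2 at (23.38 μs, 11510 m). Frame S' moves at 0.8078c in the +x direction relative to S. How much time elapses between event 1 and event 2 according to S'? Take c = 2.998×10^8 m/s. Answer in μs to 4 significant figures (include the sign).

Δt' ≈ -12.95 μs

γ = 1/√(1 − 0.8078²) = 1.69648
Δt' = γ(Δt − vΔx/c²) = 1.69648 × (23.38 μs − 0.8078×11510 m / (2.998×10^8 m/s))
= 1.69648 × (-7.63327 μs) = -12.95 μs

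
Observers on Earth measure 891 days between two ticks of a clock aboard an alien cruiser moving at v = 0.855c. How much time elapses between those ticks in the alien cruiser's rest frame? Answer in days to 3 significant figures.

γ = 1/√(1 − 0.855²) = 1.9282
Proper time: τ₀ = Δt/γ = 891/1.9282 = 462 days

τ₀ ≈ 462 days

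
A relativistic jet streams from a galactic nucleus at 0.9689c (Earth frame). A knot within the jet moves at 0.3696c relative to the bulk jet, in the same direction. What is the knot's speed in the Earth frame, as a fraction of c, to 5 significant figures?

Relativistic velocity addition: u = (u' + v)/(1 + u'v/c²)
= (0.3696 + 0.9689)/(1 + 0.3696×0.9689) = 1.3385/1.358105 = 0.98556

u ≈ 0.98556c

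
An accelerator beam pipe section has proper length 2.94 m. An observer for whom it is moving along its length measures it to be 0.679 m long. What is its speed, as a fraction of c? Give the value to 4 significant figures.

γ = L₀/L = 2.94/0.679 = 4.32990
β = √(1 − 1/γ²) = 0.9730

β ≈ 0.9730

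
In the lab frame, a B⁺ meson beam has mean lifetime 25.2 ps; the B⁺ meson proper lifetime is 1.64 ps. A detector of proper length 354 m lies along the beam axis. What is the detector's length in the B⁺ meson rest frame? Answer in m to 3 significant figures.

Time dilation ⇒ γ = Δt/τ₀ = 25.2/1.64 = 15.366
Length contraction: L = L₀/γ = 354/15.366 = 23.0 m

L ≈ 23.0 m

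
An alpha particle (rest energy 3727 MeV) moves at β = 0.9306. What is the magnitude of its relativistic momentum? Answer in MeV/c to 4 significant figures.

γ = 1/√(1 − 0.9306²) = 2.73196
p = γβm₀c = 2.73196 × 0.9306 × 3727 MeV/c = 9475 MeV/c

p ≈ 9475 MeV/c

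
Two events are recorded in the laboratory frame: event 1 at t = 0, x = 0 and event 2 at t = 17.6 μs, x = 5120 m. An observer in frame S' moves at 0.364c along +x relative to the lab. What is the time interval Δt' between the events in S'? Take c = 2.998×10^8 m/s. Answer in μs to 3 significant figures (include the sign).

γ = 1/√(1 − 0.364²) = 1.0737
Δt' = γ(Δt − vΔx/c²) = 1.0737 × (17.6 μs − 0.364×5120 m / (2.998×10^8 m/s))
= 1.0737 × (11.384 μs) = 12.2 μs

Δt' ≈ 12.2 μs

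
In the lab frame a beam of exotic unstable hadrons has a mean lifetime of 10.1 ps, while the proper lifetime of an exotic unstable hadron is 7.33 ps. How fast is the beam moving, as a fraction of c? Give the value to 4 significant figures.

β ≈ 0.6880

γ = Δt/τ₀ = 10.1/7.33 = 1.37790
β = √(1 − 1/γ²) = √(1 − 1/1.37790²) = 0.6880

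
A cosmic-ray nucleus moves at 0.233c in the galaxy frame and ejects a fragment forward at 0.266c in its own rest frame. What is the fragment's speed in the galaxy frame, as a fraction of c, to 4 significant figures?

Compose boost 2: (0.266 + 0.233)/(1 + 0.266×0.233) = 0.4990/1.06198 = 0.4699

u ≈ 0.4699c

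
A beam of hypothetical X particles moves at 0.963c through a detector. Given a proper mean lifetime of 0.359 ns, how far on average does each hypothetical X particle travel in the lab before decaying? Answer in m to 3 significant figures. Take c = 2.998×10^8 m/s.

γ = 1/√(1 − 0.963²) = 3.7106
Dilated lifetime: Δt = γτ₀ = 3.7106 × 0.359 ns = 1.3321 ns
d = vΔt = 0.963c × 1.3321 ns = 2.8871×10^8 m/s × 1.3321×10^-9 s = 0.385 m

d ≈ 0.385 m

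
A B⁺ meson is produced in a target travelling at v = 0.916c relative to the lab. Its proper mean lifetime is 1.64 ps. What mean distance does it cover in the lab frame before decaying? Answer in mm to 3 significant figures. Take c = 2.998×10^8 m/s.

γ = 1/√(1 − 0.916²) = 2.4927
Dilated lifetime: Δt = γτ₀ = 2.4927 × 1.64 ps = 4.0880 ps
d = vΔt = 0.916c × 4.0880 ps = 2.7462×10^8 m/s × 4.0880×10^-12 s = 1.12 mm

d ≈ 1.12 mm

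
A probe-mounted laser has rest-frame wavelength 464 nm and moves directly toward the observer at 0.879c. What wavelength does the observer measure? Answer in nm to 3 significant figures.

λ_obs ≈ 118 nm

Relativistic Doppler: λ_obs = λ_src √((1−β)/(1+β))
= 464 × √(0.12100/1.8790) = 464 × 0.25376 = 118 nm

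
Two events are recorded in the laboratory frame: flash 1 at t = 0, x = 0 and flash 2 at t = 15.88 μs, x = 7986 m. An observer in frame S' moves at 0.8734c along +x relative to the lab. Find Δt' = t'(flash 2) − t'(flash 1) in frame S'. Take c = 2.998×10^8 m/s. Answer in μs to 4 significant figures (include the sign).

γ = 1/√(1 − 0.8734²) = 2.05337
Δt' = γ(Δt − vΔx/c²) = 2.05337 × (15.88 μs − 0.8734×7986 m / (2.998×10^8 m/s))
= 2.05337 × (-7.38542 μs) = -15.17 μs

Δt' ≈ -15.17 μs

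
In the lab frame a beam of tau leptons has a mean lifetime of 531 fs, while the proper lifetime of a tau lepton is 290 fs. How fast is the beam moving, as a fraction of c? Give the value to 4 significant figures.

β ≈ 0.8377

γ = Δt/τ₀ = 531/290 = 1.83103
β = √(1 − 1/γ²) = √(1 − 1/1.83103²) = 0.8377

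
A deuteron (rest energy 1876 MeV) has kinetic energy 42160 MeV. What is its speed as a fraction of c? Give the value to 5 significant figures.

γ = 1 + K/(m₀c²) = 1 + 42160/1876 = 23.47335
β = √(1 − 1/γ²) = 0.99909

β ≈ 0.99909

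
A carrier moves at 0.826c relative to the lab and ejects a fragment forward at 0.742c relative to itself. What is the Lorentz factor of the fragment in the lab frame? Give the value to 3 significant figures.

γ ≈ 4.27

u_lab = (0.742 + 0.826)/(1 + 0.742×0.826) = 1.568/1.61289 = 0.972167
γ = 1/√(1 − 0.972167²) = 4.27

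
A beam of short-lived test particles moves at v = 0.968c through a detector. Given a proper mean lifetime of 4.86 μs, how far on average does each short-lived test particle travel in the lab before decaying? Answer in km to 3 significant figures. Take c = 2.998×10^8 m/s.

γ = 1/√(1 − 0.968²) = 3.9849
Dilated lifetime: Δt = γτ₀ = 3.9849 × 4.86 μs = 19.366 μs
d = vΔt = 0.968c × 19.366 μs = 2.9021×10^8 m/s × 1.9366×10^-5 s = 5.62 km

d ≈ 5.62 km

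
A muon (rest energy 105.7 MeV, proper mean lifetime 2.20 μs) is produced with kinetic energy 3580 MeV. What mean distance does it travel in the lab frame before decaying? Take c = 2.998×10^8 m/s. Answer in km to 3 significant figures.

γ = 1 + K/(m₀c²) = 1 + 3580/105.7 = 34.869
β = √(1 − 1/γ²) = 0.99959
Dilated lifetime: γτ₀ = 34.869 × 2.20 μs = 76.713 μs
d = βc·γτ₀ = 0.99959 × (2.998×10^8 m/s) × 7.6713×10^-5 s = 23.0 km

d ≈ 23.0 km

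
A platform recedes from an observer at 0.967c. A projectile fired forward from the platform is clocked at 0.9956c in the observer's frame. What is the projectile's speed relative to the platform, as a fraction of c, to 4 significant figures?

u' ≈ 0.7677c

Inverse velocity addition: u' = (u − v)/(1 − uv/c²)
= (0.9956 − 0.967)/(1 − 0.9956×0.967) = 0.02860/0.0372548 = 0.7677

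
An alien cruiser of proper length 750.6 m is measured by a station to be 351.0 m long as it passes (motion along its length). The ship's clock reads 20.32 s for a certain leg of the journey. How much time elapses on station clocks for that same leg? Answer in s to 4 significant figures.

Δt ≈ 43.45 s

Length contraction ⇒ γ = L₀/L = 750.6/351.0 = 2.13846
Time dilation: Δt = γτ₀ = 2.13846 × 20.32 s = 43.45 s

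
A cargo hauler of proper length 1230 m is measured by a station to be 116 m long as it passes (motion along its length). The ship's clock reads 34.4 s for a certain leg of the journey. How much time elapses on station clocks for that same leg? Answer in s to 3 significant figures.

Length contraction ⇒ γ = L₀/L = 1230/116 = 10.603
Time dilation: Δt = γτ₀ = 10.603 × 34.4 s = 365 s

Δt ≈ 365 s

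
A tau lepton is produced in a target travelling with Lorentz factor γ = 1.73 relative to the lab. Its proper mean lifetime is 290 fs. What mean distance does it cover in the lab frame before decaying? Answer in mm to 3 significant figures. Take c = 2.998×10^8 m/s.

d ≈ 0.123 mm

β = √(1 − 1/γ²) = √(1 − 1/1.73²) = 0.81601
Dilated lifetime: Δt = γτ₀ = 1.73 × 290 fs = 501.70 fs
d = vΔt = 0.81601c × 501.70 fs = 2.4464×10^8 m/s × 5.0170×10^-13 s = 0.123 mm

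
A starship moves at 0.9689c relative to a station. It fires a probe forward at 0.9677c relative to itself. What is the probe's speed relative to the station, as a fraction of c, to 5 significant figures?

u ≈ 0.99948c

Relativistic velocity addition: u = (u' + v)/(1 + u'v/c²)
= (0.9677 + 0.9689)/(1 + 0.9677×0.9689) = 1.9366/1.937605 = 0.99948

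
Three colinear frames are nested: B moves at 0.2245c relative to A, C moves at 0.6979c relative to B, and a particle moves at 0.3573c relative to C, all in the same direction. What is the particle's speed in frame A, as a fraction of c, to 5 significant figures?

u ≈ 0.89869c

Compose boost 2: (0.6979 + 0.2245)/(1 + 0.6979×0.2245) = 0.92240/1.156679 = 0.7974558
Compose boost 3: (0.3573 + 0.7974558)/(1 + 0.3573×0.7974558) = 1.154756/1.284931 = 0.89869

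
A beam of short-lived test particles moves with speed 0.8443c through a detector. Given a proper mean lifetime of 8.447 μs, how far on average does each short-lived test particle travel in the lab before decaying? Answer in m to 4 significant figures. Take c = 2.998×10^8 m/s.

d ≈ 3990 m

γ = 1/√(1 − 0.8443²) = 1.86612
Dilated lifetime: Δt = γτ₀ = 1.86612 × 8.447 μs = 15.7631 μs
d = vΔt = 0.8443c × 15.7631 μs = 2.53121×10^8 m/s × 1.57631×10^-5 s = 3990 m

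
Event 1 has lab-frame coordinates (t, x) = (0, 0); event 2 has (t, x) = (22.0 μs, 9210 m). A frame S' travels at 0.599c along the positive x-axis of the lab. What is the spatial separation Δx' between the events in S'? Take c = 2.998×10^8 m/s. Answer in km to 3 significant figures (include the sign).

Δx' ≈ 6.57 km

γ = 1/√(1 − 0.599²) = 1.2488
Δx' = γ(Δx − vΔt) = 1.2488 × (9210 m − 0.599×(2.998×10^8 m/s)×22.0×10^-6 s)
= 1.2488 × (5259.2 m) = 6.57 km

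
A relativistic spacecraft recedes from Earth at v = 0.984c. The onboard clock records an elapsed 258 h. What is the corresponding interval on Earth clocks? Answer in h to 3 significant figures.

γ = 1/√(1 − 0.984²) = 5.6127
Time dilation: Δt = γτ₀ = 5.6127 × 258 h = 1450 h

Δt ≈ 1450 h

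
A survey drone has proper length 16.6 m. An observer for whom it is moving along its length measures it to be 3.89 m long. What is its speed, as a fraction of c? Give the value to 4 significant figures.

β ≈ 0.9722

γ = L₀/L = 16.6/3.89 = 4.26735
β = √(1 − 1/γ²) = 0.9722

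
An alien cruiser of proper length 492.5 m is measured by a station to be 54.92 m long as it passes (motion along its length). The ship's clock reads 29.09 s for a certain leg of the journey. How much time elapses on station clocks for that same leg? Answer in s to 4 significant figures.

Δt ≈ 260.9 s

Length contraction ⇒ γ = L₀/L = 492.5/54.92 = 8.96759
Time dilation: Δt = γτ₀ = 8.96759 × 29.09 s = 260.9 s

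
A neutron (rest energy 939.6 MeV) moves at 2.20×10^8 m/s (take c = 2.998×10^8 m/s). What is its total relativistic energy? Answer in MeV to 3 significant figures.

E ≈ 1380 MeV

β = v/c = 2.20×10^8 / 2.998×10^8 = 0.73382
γ = 1/√(1 − 0.73382²) = 1.4720
E = γm₀c² = 1.4720 × 939.6 MeV = 1380 MeV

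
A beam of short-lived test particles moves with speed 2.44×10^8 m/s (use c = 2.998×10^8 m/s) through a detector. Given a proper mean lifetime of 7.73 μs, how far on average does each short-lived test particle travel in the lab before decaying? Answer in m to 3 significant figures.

d ≈ 3250 m

β = v/c = 2.44×10^8 / 2.998×10^8 = 0.81388
γ = 1/√(1 − 0.81388²) = 1.7211
Dilated lifetime: Δt = γτ₀ = 1.7211 × 7.73 μs = 13.304 μs
d = vΔt = 0.81388c × 13.304 μs = 2.4400×10^8 m/s × 1.3304×10^-5 s = 3250 m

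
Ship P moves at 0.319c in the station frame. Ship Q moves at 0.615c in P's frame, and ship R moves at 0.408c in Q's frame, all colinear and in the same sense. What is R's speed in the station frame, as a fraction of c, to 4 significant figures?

Compose boost 2: (0.615 + 0.319)/(1 + 0.615×0.319) = 0.9340/1.19619 = 0.780816
Compose boost 3: (0.408 + 0.780816)/(1 + 0.408×0.780816) = 1.18882/1.31857 = 0.9016

u ≈ 0.9016c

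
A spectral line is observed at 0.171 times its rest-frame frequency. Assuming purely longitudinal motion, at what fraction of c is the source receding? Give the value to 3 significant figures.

β ≈ 0.943

f_obs/f_src = √((1−β)/(1+β)) = 0.171  ⇒  (1−β)/(1+β) = 0.029241
β = |1 − D²|/(1 + D²) = |1 − 0.029241|/(1 + 0.029241) = 0.943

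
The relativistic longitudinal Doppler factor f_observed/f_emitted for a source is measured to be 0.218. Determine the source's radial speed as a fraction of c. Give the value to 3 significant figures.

β ≈ 0.909

f_obs/f_src = √((1−β)/(1+β)) = 0.218  ⇒  (1−β)/(1+β) = 0.047524
β = |1 − D²|/(1 + D²) = |1 − 0.047524|/(1 + 0.047524) = 0.909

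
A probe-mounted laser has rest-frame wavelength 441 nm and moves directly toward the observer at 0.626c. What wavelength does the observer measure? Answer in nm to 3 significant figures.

Relativistic Doppler: λ_obs = λ_src √((1−β)/(1+β))
= 441 × √(0.37400/1.6260) = 441 × 0.47960 = 212 nm

λ_obs ≈ 212 nm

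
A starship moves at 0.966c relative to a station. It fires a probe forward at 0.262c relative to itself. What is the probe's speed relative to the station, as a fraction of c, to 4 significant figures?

Relativistic velocity addition: u = (u' + v)/(1 + u'v/c²)
= (0.262 + 0.966)/(1 + 0.262×0.966) = 1.228/1.25309 = 0.9800

u ≈ 0.9800c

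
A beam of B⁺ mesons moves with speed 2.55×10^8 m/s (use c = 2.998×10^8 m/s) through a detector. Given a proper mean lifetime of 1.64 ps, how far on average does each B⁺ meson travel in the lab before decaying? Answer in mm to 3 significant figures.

d ≈ 0.795 mm

β = v/c = 2.55×10^8 / 2.998×10^8 = 0.85057
γ = 1/√(1 − 0.85057²) = 1.9016
Dilated lifetime: Δt = γτ₀ = 1.9016 × 1.64 ps = 3.1187 ps
d = vΔt = 0.85057c × 3.1187 ps = 2.5500×10^8 m/s × 3.1187×10^-12 s = 0.795 mm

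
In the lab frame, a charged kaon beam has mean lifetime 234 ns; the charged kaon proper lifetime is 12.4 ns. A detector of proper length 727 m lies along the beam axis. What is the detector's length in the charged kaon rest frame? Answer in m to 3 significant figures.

L ≈ 38.5 m

Time dilation ⇒ γ = Δt/τ₀ = 234/12.4 = 18.871
Length contraction: L = L₀/γ = 727/18.871 = 38.5 m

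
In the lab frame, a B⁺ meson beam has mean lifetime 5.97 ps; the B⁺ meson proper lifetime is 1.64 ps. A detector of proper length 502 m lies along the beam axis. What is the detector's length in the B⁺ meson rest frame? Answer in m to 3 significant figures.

L ≈ 138 m

Time dilation ⇒ γ = Δt/τ₀ = 5.97/1.64 = 3.6402
Length contraction: L = L₀/γ = 502/3.6402 = 138 m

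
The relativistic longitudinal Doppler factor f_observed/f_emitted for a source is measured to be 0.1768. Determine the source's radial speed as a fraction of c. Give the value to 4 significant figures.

β ≈ 0.9394

f_obs/f_src = √((1−β)/(1+β)) = 0.1768  ⇒  (1−β)/(1+β) = 0.0312582
β = |1 − D²|/(1 + D²) = |1 − 0.0312582|/(1 + 0.0312582) = 0.9394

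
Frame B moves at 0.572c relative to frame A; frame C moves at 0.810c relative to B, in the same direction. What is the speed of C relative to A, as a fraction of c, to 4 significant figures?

Compose boost 2: (0.810 + 0.572)/(1 + 0.810×0.572) = 1.382/1.46332 = 0.9444

u ≈ 0.9444c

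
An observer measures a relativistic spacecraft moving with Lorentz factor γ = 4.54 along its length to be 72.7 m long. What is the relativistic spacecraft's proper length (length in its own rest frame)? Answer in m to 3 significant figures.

L₀ ≈ 330 m

γ = 4.54 (given)
L₀ = γL = 4.54 × 72.7 = 330 m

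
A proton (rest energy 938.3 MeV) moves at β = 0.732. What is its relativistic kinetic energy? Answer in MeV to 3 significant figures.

K ≈ 439 MeV

γ = 1/√(1 − 0.732²) = 1.4678
K = (γ − 1)m₀c² = (1.4678 − 1) × 938.3 MeV = 0.46777 × 938.3 MeV = 439 MeV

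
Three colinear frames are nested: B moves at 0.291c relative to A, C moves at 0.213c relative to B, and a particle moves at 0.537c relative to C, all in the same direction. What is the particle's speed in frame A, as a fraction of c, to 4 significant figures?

u ≈ 0.8061c

Compose boost 2: (0.213 + 0.291)/(1 + 0.213×0.291) = 0.5040/1.06198 = 0.474584
Compose boost 3: (0.537 + 0.474584)/(1 + 0.537×0.474584) = 1.01158/1.25485 = 0.8061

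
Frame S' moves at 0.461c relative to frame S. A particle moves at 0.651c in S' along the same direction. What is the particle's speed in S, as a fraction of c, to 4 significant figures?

u ≈ 0.8553c

Relativistic velocity addition: u = (u' + v)/(1 + u'v/c²)
= (0.651 + 0.461)/(1 + 0.651×0.461) = 1.112/1.30011 = 0.8553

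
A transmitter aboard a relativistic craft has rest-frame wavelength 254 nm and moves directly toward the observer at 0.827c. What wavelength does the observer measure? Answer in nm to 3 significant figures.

λ_obs ≈ 78.2 nm

Relativistic Doppler: λ_obs = λ_src √((1−β)/(1+β))
= 254 × √(0.17300/1.8270) = 254 × 0.30772 = 78.2 nm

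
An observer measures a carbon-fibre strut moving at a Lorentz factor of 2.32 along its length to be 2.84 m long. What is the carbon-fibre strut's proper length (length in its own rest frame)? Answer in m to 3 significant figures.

L₀ ≈ 6.59 m

γ = 2.32 (given)
L₀ = γL = 2.32 × 2.84 = 6.59 m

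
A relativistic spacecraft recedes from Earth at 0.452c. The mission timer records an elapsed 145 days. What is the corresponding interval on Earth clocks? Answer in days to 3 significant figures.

Δt ≈ 163 days

γ = 1/√(1 − 0.452²) = 1.1211
Time dilation: Δt = γτ₀ = 1.1211 × 145 days = 163 days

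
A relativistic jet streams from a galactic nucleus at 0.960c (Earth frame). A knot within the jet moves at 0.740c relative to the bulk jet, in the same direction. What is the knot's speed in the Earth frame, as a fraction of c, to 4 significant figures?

Relativistic velocity addition: u = (u' + v)/(1 + u'v/c²)
= (0.740 + 0.960)/(1 + 0.740×0.960) = 1.700/1.71040 = 0.9939

u ≈ 0.9939c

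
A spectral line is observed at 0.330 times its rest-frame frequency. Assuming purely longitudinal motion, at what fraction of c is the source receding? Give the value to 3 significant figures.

β ≈ 0.804

f_obs/f_src = √((1−β)/(1+β)) = 0.330  ⇒  (1−β)/(1+β) = 0.10890
β = |1 − D²|/(1 + D²) = |1 − 0.10890|/(1 + 0.10890) = 0.804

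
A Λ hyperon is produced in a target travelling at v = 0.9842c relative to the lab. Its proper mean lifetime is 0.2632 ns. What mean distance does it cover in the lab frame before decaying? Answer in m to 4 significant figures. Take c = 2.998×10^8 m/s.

γ = 1/√(1 − 0.9842²) = 5.64779
Dilated lifetime: Δt = γτ₀ = 5.64779 × 0.2632 ns = 1.48650 ns
d = vΔt = 0.9842c × 1.48650 ns = 2.95063×10^8 m/s × 1.48650×10^-9 s = 0.4386 m

d ≈ 0.4386 m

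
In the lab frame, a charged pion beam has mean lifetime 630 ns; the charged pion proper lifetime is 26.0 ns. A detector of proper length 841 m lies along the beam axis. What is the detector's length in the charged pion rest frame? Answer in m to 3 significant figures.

Time dilation ⇒ γ = Δt/τ₀ = 630/26.0 = 24.231
Length contraction: L = L₀/γ = 841/24.231 = 34.7 m

L ≈ 34.7 m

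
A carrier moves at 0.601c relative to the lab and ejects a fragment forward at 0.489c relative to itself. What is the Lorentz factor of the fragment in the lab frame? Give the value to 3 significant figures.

u_lab = (0.489 + 0.601)/(1 + 0.489×0.601) = 1.090/1.29389 = 0.842422
γ = 1/√(1 − 0.842422²) = 1.86

γ ≈ 1.86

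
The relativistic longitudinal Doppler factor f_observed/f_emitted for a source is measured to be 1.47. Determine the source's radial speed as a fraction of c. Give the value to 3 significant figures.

β ≈ 0.367

f_obs/f_src = √((1+β)/(1−β)) = 1.47  ⇒  (1+β)/(1−β) = 2.1609
β = |1 − D²|/(1 + D²) = |1 − 2.1609|/(1 + 2.1609) = 0.367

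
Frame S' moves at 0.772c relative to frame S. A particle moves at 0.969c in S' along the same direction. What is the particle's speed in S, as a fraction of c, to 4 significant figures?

u ≈ 0.9960c

Relativistic velocity addition: u = (u' + v)/(1 + u'v/c²)
= (0.969 + 0.772)/(1 + 0.969×0.772) = 1.741/1.74807 = 0.9960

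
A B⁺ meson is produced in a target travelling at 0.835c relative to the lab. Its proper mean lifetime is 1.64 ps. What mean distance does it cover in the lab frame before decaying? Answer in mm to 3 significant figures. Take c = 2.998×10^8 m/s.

γ = 1/√(1 − 0.835²) = 1.8174
Dilated lifetime: Δt = γτ₀ = 1.8174 × 1.64 ps = 2.9805 ps
d = vΔt = 0.835c × 2.9805 ps = 2.5033×10^8 m/s × 2.9805×10^-12 s = 0.746 mm

d ≈ 0.746 mm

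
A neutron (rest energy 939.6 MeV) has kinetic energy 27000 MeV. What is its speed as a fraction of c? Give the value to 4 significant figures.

β ≈ 0.9994

γ = 1 + K/(m₀c²) = 1 + 27000/939.6 = 29.7356
β = √(1 − 1/γ²) = 0.9994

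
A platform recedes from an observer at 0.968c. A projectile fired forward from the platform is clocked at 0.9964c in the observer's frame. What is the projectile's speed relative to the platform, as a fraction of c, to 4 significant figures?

Inverse velocity addition: u' = (u − v)/(1 − uv/c²)
= (0.9964 − 0.968)/(1 − 0.9964×0.968) = 0.02840/0.0354848 = 0.8003

u' ≈ 0.8003c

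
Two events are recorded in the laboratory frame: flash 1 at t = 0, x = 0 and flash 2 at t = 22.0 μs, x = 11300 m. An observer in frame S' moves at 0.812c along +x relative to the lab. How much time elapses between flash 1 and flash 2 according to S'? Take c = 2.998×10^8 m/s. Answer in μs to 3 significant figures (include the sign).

Δt' ≈ -14.7 μs

γ = 1/√(1 − 0.812²) = 1.7133
Δt' = γ(Δt − vΔx/c²) = 1.7133 × (22.0 μs − 0.812×11300 m / (2.998×10^8 m/s))
= 1.7133 × (-8.6057 μs) = -14.7 μs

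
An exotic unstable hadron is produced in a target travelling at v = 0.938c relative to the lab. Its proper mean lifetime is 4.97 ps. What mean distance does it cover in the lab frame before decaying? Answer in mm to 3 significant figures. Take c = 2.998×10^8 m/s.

γ = 1/√(1 − 0.938²) = 2.8849
Dilated lifetime: Δt = γτ₀ = 2.8849 × 4.97 ps = 14.338 ps
d = vΔt = 0.938c × 14.338 ps = 2.8121×10^8 m/s × 1.4338×10^-11 s = 4.03 mm

d ≈ 4.03 mm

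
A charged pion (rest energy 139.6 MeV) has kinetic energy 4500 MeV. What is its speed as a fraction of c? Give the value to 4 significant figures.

γ = 1 + K/(m₀c²) = 1 + 4500/139.6 = 33.2350
β = √(1 − 1/γ²) = 0.9995

β ≈ 0.9995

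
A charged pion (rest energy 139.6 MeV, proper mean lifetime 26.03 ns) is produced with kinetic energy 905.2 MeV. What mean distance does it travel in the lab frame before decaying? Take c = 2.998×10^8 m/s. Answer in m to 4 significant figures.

γ = 1 + K/(m₀c²) = 1 + 905.2/139.6 = 7.48424
β = √(1 − 1/γ²) = 0.991033
Dilated lifetime: γτ₀ = 7.48424 × 26.03 ns = 194.815 ns
d = βc·γτ₀ = 0.991033 × (2.998×10^8 m/s) × 1.94815×10^-7 s = 57.88 m

d ≈ 57.88 m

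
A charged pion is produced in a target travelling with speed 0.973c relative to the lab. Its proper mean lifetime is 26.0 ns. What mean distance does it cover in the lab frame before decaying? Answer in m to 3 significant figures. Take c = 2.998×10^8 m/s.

d ≈ 32.9 m

γ = 1/√(1 − 0.973²) = 4.3327
Dilated lifetime: Δt = γτ₀ = 4.3327 × 26.0 ns = 112.65 ns
d = vΔt = 0.973c × 112.65 ns = 2.9171×10^8 m/s × 1.1265×10^-7 s = 32.9 m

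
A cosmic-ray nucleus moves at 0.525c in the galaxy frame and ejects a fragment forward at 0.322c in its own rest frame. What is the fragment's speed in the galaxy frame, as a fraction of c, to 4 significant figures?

Compose boost 2: (0.322 + 0.525)/(1 + 0.322×0.525) = 0.8470/1.16905 = 0.7245

u ≈ 0.7245c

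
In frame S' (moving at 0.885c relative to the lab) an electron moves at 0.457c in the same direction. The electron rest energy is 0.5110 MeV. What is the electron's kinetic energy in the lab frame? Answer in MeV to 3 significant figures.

u_lab = (0.457 + 0.885)/(1 + 0.457×0.885) = 0.955538
γ = 1/√(1 − 0.955538²) = 3.3913
K = (γ − 1)m₀c² = (3.3913 − 1) × 0.5110 = 2.3913 × 0.5110 = 1.22 MeV

K ≈ 1.22 MeV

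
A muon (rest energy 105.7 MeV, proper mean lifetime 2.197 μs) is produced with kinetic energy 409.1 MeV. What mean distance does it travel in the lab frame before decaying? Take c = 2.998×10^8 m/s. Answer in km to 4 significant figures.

d ≈ 3.140 km

γ = 1 + K/(m₀c²) = 1 + 409.1/105.7 = 4.87039
β = √(1 − 1/γ²) = 0.978694
Dilated lifetime: γτ₀ = 4.87039 × 2.197 μs = 10.7002 μs
d = βc·γτ₀ = 0.978694 × (2.998×10^8 m/s) × 1.07002×10^-5 s = 3.140 km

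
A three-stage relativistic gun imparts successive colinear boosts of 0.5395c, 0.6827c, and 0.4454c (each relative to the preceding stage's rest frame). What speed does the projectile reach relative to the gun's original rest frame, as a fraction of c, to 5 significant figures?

u ≈ 0.95763c

Compose boost 2: (0.6827 + 0.5395)/(1 + 0.6827×0.5395) = 1.2222/1.368317 = 0.8932143
Compose boost 3: (0.4454 + 0.8932143)/(1 + 0.4454×0.8932143) = 1.338614/1.397838 = 0.95763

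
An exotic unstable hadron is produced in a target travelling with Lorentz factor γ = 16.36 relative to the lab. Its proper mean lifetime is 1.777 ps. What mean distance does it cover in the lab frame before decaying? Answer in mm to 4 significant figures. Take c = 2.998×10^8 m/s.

β = √(1 − 1/γ²) = √(1 − 1/16.36²) = 0.998130
Dilated lifetime: Δt = γτ₀ = 16.36 × 1.777 ps = 29.0717 ps
d = vΔt = 0.998130c × 29.0717 ps = 2.99239×10^8 m/s × 2.90717×10^-11 s = 8.699 mm

d ≈ 8.699 mm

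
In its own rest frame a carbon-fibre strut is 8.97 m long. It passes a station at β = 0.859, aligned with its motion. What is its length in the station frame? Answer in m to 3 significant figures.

L ≈ 4.59 m

γ = 1/√(1 − 0.859²) = 1.9532
Length contraction: L = L₀/γ = 8.97/1.9532 = 4.59 m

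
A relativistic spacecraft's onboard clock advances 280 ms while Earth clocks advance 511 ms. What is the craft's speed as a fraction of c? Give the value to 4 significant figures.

γ = Δt/τ₀ = 511/280 = 1.82500
β = √(1 − 1/γ²) = √(1 − 1/1.82500²) = 0.8365

β ≈ 0.8365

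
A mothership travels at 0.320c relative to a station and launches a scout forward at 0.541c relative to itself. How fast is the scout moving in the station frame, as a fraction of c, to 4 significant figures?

Compose boost 2: (0.541 + 0.320)/(1 + 0.541×0.320) = 0.8610/1.17312 = 0.7339

u ≈ 0.7339c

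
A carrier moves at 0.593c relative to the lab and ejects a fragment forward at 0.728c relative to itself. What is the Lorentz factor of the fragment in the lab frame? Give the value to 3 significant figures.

u_lab = (0.728 + 0.593)/(1 + 0.728×0.593) = 1.321/1.43170 = 0.922677
γ = 1/√(1 − 0.922677²) = 2.59

γ ≈ 2.59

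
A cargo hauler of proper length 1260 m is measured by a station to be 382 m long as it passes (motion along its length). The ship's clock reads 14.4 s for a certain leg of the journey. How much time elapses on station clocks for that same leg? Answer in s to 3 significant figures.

Length contraction ⇒ γ = L₀/L = 1260/382 = 3.2984
Time dilation: Δt = γτ₀ = 3.2984 × 14.4 s = 47.5 s

Δt ≈ 47.5 s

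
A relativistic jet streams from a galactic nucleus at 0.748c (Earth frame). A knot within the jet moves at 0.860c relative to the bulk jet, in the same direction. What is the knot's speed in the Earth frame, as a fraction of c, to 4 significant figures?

Relativistic velocity addition: u = (u' + v)/(1 + u'v/c²)
= (0.860 + 0.748)/(1 + 0.860×0.748) = 1.608/1.64328 = 0.9785

u ≈ 0.9785c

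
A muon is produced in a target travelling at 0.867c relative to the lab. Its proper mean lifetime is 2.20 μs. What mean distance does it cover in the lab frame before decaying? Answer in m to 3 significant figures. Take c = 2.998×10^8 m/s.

γ = 1/√(1 − 0.867²) = 2.0068
Dilated lifetime: Δt = γτ₀ = 2.0068 × 2.20 μs = 4.4149 μs
d = vΔt = 0.867c × 4.4149 μs = 2.5993×10^8 m/s × 4.4149×10^-6 s = 1150 m

d ≈ 1150 m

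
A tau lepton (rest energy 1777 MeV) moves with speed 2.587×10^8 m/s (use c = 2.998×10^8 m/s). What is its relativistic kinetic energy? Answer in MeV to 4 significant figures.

β = v/c = 2.587×10^8 / 2.998×10^8 = 0.862909
γ = 1/√(1 − 0.862909²) = 1.97879
K = (γ − 1)m₀c² = (1.97879 − 1) × 1777 MeV = 0.978787 × 1777 MeV = 1739 MeV

K ≈ 1739 MeV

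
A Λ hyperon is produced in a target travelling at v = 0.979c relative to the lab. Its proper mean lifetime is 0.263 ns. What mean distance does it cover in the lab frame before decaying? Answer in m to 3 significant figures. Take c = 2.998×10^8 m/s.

d ≈ 0.379 m

γ = 1/√(1 − 0.979²) = 4.9053
Dilated lifetime: Δt = γτ₀ = 4.9053 × 0.263 ns = 1.2901 ns
d = vΔt = 0.979c × 1.2901 ns = 2.9350×10^8 m/s × 1.2901×10^-9 s = 0.379 m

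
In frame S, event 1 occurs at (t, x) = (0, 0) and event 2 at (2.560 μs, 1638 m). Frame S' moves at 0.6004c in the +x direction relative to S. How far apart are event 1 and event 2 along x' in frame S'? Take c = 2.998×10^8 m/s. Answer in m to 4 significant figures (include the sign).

γ = 1/√(1 − 0.6004²) = 1.25047
Δx' = γ(Δx − vΔt) = 1.25047 × (1638 m − 0.6004×(2.998×10^8 m/s)×2.560×10^-6 s)
= 1.25047 × (1177.20 m) = 1472 m

Δx' ≈ 1472 m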